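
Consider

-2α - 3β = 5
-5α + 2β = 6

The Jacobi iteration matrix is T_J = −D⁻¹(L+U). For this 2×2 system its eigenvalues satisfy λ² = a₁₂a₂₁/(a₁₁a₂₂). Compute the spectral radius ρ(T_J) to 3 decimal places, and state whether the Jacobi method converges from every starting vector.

1.936

a₁₂a₂₁/(a₁₁a₂₂) = (-3)·(-5) / ((-2)·(2)) = -3.750000
ρ = √|-3.750000| = √3.750000 = 1.936
ρ > 1, so Jacobi diverges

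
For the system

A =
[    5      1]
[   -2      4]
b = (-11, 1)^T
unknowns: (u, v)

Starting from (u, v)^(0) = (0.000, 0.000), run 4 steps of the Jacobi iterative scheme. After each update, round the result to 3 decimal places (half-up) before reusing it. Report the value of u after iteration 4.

Iteration 1:
  u = (-11 - (1)·0.000) / (5) = -2.200
  v = (1 - (-2)·0.000) / (4) = 0.250
Iteration 2:
  u = (-11 - (1)·0.250) / (5) = -2.250
  v = (1 - (-2)·-2.200) / (4) = -0.850
Iteration 3:
  u = (-11 - (1)·-0.850) / (5) = -2.030
  v = (1 - (-2)·-2.250) / (4) = -0.875
Iteration 4:
  u = (-11 - (1)·-0.875) / (5) = -2.025
  v = (1 - (-2)·-2.030) / (4) = -0.765

-2.025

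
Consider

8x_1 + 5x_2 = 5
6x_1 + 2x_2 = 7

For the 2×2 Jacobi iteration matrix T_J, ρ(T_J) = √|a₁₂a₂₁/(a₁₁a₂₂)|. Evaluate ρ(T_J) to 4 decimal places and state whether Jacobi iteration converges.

a₁₂a₂₁/(a₁₁a₂₂) = (5)·(6) / ((8)·(2)) = 1.875000
ρ = √|1.875000| = √1.875000 = 1.3693
ρ > 1, so Jacobi diverges

1.3693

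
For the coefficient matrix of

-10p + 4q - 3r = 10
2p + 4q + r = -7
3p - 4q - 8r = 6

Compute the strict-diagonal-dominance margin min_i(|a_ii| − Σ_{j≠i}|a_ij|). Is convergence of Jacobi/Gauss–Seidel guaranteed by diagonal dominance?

row 1: |-10| − (4+3) = 3
row 2: |4| − (2+1) = 1
row 3: |-8| − (3+4) = 1
minimum over rows = 1 → strictly diagonally dominant (convergence guaranteed)

1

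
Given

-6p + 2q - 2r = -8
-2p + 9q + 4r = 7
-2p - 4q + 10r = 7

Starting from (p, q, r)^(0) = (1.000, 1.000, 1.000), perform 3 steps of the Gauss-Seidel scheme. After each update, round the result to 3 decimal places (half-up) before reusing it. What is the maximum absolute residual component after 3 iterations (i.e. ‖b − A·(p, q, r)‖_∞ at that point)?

Iteration 1:
  p = (-8 - (2)·1.000 - (-2)·1.000) / (-6) = 1.333
  q = (7 - (-2)·1.333 - (4)·1.000) / (9) = 0.630
  r = (7 - (-2)·1.333 - (-4)·0.630) / (10) = 1.219
Iteration 2:
  p = (-8 - (2)·0.630 - (-2)·1.219) / (-6) = 1.137
  q = (7 - (-2)·1.137 - (4)·1.219) / (9) = 0.489
  r = (7 - (-2)·1.137 - (-4)·0.489) / (10) = 1.123
Iteration 3:
  p = (-8 - (2)·0.489 - (-2)·1.123) / (-6) = 1.122
  q = (7 - (-2)·1.122 - (4)·1.123) / (9) = 0.528
  r = (7 - (-2)·1.122 - (-4)·0.528) / (10) = 1.136
Residual b − A·x = (-0.052, -0.052, -0.004); ∞-norm = 0.052

0.052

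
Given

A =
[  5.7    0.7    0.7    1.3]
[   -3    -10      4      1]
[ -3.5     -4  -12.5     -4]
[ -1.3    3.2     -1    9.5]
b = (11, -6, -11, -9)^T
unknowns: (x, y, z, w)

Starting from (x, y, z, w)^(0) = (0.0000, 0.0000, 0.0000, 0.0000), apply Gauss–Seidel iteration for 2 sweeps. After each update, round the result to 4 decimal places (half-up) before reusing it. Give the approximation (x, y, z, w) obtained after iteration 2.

(2.0358, 0.0569, 0.5015, -0.6352)

Iteration 1:
  x = (11 - (0.7)·0.0000 - (0.7)·0.0000 - (1.3)·0.0000) / (5.7) = 1.9298
  y = (-6 - (-3)·1.9298 - (4)·0.0000 - (1)·0.0000) / (-10) = 0.0211
  z = (-11 - (-3.5)·1.9298 - (-4)·0.0211 - (-4)·0.0000) / (-12.5) = 0.3329
  w = (-9 - (-1.3)·1.9298 - (3.2)·0.0211 - (-1)·0.3329) / (9.5) = -0.6554
Iteration 2:
  x = (11 - (0.7)·0.0211 - (0.7)·0.3329 - (1.3)·-0.6554) / (5.7) = 2.0358
  y = (-6 - (-3)·2.0358 - (4)·0.3329 - (1)·-0.6554) / (-10) = 0.0569
  z = (-11 - (-3.5)·2.0358 - (-4)·0.0569 - (-4)·-0.6554) / (-12.5) = 0.5015
  w = (-9 - (-1.3)·2.0358 - (3.2)·0.0569 - (-1)·0.5015) / (9.5) = -0.6352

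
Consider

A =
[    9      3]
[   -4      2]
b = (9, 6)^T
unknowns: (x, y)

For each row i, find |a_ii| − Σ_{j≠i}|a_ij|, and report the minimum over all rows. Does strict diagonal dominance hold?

-2

row 1: |9| − (3) = 6
row 2: |2| − (4) = -2
minimum over rows = -2 → not strictly diagonally dominant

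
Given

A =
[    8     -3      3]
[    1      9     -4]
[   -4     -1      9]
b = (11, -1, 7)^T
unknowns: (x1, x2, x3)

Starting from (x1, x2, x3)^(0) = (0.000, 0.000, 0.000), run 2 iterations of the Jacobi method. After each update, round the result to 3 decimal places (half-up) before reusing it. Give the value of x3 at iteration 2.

1.377

Iteration 1:
  x1 = (11 - (-3)·0.000 - (3)·0.000) / (8) = 1.375
  x2 = (-1 - (1)·0.000 - (-4)·0.000) / (9) = -0.111
  x3 = (7 - (-4)·0.000 - (-1)·0.000) / (9) = 0.778
Iteration 2:
  x1 = (11 - (-3)·-0.111 - (3)·0.778) / (8) = 1.042
  x2 = (-1 - (1)·1.375 - (-4)·0.778) / (9) = 0.082
  x3 = (7 - (-4)·1.375 - (-1)·-0.111) / (9) = 1.377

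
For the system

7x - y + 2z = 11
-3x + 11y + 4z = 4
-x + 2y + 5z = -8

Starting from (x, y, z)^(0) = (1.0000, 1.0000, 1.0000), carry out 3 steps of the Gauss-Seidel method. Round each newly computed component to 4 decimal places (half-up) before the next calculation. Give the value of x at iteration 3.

Iteration 1:
  x = (11 - (-1)·1.0000 - (2)·1.0000) / (7) = 1.4286
  y = (4 - (-3)·1.4286 - (4)·1.0000) / (11) = 0.3896
  z = (-8 - (-1)·1.4286 - (2)·0.3896) / (5) = -1.4701
Iteration 2:
  x = (11 - (-1)·0.3896 - (2)·-1.4701) / (7) = 2.0471
  y = (4 - (-3)·2.0471 - (4)·-1.4701) / (11) = 1.4565
  z = (-8 - (-1)·2.0471 - (2)·1.4565) / (5) = -1.7732
Iteration 3:
  x = (11 - (-1)·1.4565 - (2)·-1.7732) / (7) = 2.2861
  y = (4 - (-3)·2.2861 - (4)·-1.7732) / (11) = 1.6319
  z = (-8 - (-1)·2.2861 - (2)·1.6319) / (5) = -1.7955

2.2861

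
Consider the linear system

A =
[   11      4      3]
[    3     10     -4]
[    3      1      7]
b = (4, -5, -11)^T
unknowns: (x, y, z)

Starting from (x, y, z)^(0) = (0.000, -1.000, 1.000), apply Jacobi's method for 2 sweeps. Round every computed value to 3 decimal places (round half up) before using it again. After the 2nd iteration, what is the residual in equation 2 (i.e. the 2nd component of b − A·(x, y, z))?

Iteration 1:
  x = (4 - (4)·-1.000 - (3)·1.000) / (11) = 0.455
  y = (-5 - (3)·0.000 - (-4)·1.000) / (10) = -0.100
  z = (-11 - (3)·0.000 - (1)·-1.000) / (7) = -1.429
Iteration 2:
  x = (4 - (4)·-0.100 - (3)·-1.429) / (11) = 0.790
  y = (-5 - (3)·0.455 - (-4)·-1.429) / (10) = -1.208
  z = (-11 - (3)·0.455 - (1)·-0.100) / (7) = -1.752
Residual b − A·x = (5.398, -2.298, 0.102)

-2.298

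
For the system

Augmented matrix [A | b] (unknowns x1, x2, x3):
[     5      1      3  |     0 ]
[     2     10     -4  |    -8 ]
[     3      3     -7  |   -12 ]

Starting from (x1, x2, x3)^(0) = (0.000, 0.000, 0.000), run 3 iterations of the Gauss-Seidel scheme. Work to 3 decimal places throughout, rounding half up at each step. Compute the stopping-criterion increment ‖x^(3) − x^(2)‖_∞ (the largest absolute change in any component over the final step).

0.141

Iteration 1:
  x1 = (0 - (1)·0.000 - (3)·0.000) / (5) = 0.000
  x2 = (-8 - (2)·0.000 - (-4)·0.000) / (10) = -0.800
  x3 = (-12 - (3)·0.000 - (3)·-0.800) / (-7) = 1.371
Iteration 2:
  x1 = (0 - (1)·-0.800 - (3)·1.371) / (5) = -0.663
  x2 = (-8 - (2)·-0.663 - (-4)·1.371) / (10) = -0.119
  x3 = (-12 - (3)·-0.663 - (3)·-0.119) / (-7) = 1.379
Iteration 3:
  x1 = (0 - (1)·-0.119 - (3)·1.379) / (5) = -0.804
  x2 = (-8 - (2)·-0.804 - (-4)·1.379) / (10) = -0.088
  x3 = (-12 - (3)·-0.804 - (3)·-0.088) / (-7) = 1.332
Change: (-0.141, 0.031, -0.047) → max |·| = 0.141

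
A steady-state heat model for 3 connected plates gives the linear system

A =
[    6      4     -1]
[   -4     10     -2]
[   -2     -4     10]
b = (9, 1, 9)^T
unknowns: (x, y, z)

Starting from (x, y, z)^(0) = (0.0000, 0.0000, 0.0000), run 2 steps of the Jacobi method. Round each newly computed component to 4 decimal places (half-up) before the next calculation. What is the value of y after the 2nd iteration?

0.8800

Iteration 1:
  x = (9 - (4)·0.0000 - (-1)·0.0000) / (6) = 1.5000
  y = (1 - (-4)·0.0000 - (-2)·0.0000) / (10) = 0.1000
  z = (9 - (-2)·0.0000 - (-4)·0.0000) / (10) = 0.9000
Iteration 2:
  x = (9 - (4)·0.1000 - (-1)·0.9000) / (6) = 1.5833
  y = (1 - (-4)·1.5000 - (-2)·0.9000) / (10) = 0.8800
  z = (9 - (-2)·1.5000 - (-4)·0.1000) / (10) = 1.2400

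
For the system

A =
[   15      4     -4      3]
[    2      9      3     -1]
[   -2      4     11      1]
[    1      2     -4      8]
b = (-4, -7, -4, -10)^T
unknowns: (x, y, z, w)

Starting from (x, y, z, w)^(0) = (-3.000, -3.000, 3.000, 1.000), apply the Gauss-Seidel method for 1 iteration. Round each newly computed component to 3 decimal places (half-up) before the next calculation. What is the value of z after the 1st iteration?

0.449

Iteration 1:
  x = (-4 - (4)·-3.000 - (-4)·3.000 - (3)·1.000) / (15) = 1.133
  y = (-7 - (2)·1.133 - (3)·3.000 - (-1)·1.000) / (9) = -1.918
  z = (-4 - (-2)·1.133 - (4)·-1.918 - (1)·1.000) / (11) = 0.449
  w = (-10 - (1)·1.133 - (2)·-1.918 - (-4)·0.449) / (8) = -0.688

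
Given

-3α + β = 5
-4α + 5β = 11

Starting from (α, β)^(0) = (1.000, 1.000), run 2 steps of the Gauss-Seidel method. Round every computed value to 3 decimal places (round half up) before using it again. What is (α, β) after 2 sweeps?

(-1.289, 1.169)

Iteration 1:
  α = (5 - (1)·1.000) / (-3) = -1.333
  β = (11 - (-4)·-1.333) / (5) = 1.134
Iteration 2:
  α = (5 - (1)·1.134) / (-3) = -1.289
  β = (11 - (-4)·-1.289) / (5) = 1.169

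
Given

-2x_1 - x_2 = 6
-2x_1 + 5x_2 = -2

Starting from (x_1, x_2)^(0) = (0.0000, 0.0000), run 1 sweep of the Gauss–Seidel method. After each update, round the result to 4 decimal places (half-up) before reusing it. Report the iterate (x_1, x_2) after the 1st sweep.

Iteration 1:
  x_1 = (6 - (-1)·0.0000) / (-2) = -3.0000
  x_2 = (-2 - (-2)·-3.0000) / (5) = -1.6000

(-3.0000, -1.6000)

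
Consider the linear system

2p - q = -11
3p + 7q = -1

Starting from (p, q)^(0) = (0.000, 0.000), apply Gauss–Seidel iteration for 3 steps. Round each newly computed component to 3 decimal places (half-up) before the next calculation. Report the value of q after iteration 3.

Iteration 1:
  p = (-11 - (-1)·0.000) / (2) = -5.500
  q = (-1 - (3)·-5.500) / (7) = 2.214
Iteration 2:
  p = (-11 - (-1)·2.214) / (2) = -4.393
  q = (-1 - (3)·-4.393) / (7) = 1.740
Iteration 3:
  p = (-11 - (-1)·1.740) / (2) = -4.630
  q = (-1 - (3)·-4.630) / (7) = 1.841

1.841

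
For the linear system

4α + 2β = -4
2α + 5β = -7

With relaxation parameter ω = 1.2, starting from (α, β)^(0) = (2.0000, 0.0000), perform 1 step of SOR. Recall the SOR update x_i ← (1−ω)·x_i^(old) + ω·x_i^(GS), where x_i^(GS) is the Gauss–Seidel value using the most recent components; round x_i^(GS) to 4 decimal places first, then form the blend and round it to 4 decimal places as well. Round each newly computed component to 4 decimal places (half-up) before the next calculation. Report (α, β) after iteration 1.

(-1.6000, -0.9120)

Iteration 1:
  α: GS value = (-4 - (2)·0.0000) / (4) = -1.0000;  α ← (1−ω)·2.0000 + ω·-1.0000 = -1.6000
  β: GS value = (-7 - (2)·-1.6000) / (5) = -0.7600;  β ← (1−ω)·0.0000 + ω·-0.7600 = -0.9120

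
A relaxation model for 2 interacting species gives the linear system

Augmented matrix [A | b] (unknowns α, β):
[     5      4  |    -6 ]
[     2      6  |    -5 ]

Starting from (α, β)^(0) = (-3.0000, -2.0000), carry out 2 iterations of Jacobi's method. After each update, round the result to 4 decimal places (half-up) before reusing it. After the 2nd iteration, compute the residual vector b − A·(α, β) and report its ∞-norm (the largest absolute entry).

Iteration 1:
  α = (-6 - (4)·-2.0000) / (5) = 0.4000
  β = (-5 - (2)·-3.0000) / (6) = 0.1667
Iteration 2:
  α = (-6 - (4)·0.1667) / (5) = -1.3334
  β = (-5 - (2)·0.4000) / (6) = -0.9667
Residual b − A·x = (4.5338, 3.4670); ∞-norm = 4.5338

4.5338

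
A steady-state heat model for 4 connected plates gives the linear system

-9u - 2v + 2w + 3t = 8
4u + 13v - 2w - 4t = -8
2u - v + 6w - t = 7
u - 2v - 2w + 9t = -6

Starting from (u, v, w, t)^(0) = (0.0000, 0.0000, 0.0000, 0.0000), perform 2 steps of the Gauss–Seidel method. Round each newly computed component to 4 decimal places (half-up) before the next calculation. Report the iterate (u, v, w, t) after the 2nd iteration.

Iteration 1:
  u = (8 - (-2)·0.0000 - (2)·0.0000 - (3)·0.0000) / (-9) = -0.8889
  v = (-8 - (4)·-0.8889 - (-2)·0.0000 - (-4)·0.0000) / (13) = -0.3419
  w = (7 - (2)·-0.8889 - (-1)·-0.3419 - (-1)·0.0000) / (6) = 1.4060
  t = (-6 - (1)·-0.8889 - (-2)·-0.3419 - (-2)·1.4060) / (9) = -0.3314
Iteration 2:
  u = (8 - (-2)·-0.3419 - (2)·1.4060 - (3)·-0.3314) / (-9) = -0.6109
  v = (-8 - (4)·-0.6109 - (-2)·1.4060 - (-4)·-0.3314) / (13) = -0.3131
  w = (7 - (2)·-0.6109 - (-1)·-0.3131 - (-1)·-0.3314) / (6) = 1.2629
  t = (-6 - (1)·-0.6109 - (-2)·-0.3131 - (-2)·1.2629) / (9) = -0.3877

(-0.6109, -0.3131, 1.2629, -0.3877)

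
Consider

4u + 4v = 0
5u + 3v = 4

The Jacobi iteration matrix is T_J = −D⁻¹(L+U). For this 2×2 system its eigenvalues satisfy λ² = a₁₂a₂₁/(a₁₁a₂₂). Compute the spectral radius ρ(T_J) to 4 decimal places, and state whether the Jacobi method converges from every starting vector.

1.2910

a₁₂a₂₁/(a₁₁a₂₂) = (4)·(5) / ((4)·(3)) = 1.666667
ρ = √|1.666667| = √1.666667 = 1.2910
ρ > 1, so Jacobi diverges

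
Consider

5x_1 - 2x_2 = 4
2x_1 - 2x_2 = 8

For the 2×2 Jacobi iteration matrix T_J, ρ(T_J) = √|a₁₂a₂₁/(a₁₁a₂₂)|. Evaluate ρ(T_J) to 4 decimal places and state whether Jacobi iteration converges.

a₁₂a₂₁/(a₁₁a₂₂) = (-2)·(2) / ((5)·(-2)) = 0.400000
ρ = √|0.400000| = √0.400000 = 0.6325
ρ < 1, so Jacobi converges

0.6325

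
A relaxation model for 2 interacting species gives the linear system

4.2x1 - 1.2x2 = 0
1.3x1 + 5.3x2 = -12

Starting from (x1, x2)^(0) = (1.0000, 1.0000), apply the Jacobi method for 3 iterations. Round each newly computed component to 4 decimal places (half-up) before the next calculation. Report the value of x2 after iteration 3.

Iteration 1:
  x1 = (0 - (-1.2)·1.0000) / (4.2) = 0.2857
  x2 = (-12 - (1.3)·1.0000) / (5.3) = -2.5094
Iteration 2:
  x1 = (0 - (-1.2)·-2.5094) / (4.2) = -0.7170
  x2 = (-12 - (1.3)·0.2857) / (5.3) = -2.3342
Iteration 3:
  x1 = (0 - (-1.2)·-2.3342) / (4.2) = -0.6669
  x2 = (-12 - (1.3)·-0.7170) / (5.3) = -2.0883

-2.0883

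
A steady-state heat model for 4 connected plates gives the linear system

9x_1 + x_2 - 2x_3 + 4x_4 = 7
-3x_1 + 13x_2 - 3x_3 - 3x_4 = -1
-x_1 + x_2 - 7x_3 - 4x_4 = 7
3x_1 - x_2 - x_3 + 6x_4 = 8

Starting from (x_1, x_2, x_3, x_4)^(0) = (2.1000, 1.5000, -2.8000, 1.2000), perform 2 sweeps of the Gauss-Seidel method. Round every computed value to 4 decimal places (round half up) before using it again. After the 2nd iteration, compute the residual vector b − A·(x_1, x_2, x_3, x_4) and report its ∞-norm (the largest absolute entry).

0.7014

Iteration 1:
  x_1 = (7 - (1)·1.5000 - (-2)·-2.8000 - (4)·1.2000) / (9) = -0.5444
  x_2 = (-1 - (-3)·-0.5444 - (-3)·-2.8000 - (-3)·1.2000) / (13) = -0.5718
  x_3 = (7 - (-1)·-0.5444 - (1)·-0.5718 - (-4)·1.2000) / (-7) = -1.6896
  x_4 = (8 - (3)·-0.5444 - (-1)·-0.5718 - (-1)·-1.6896) / (6) = 1.2286
Iteration 2:
  x_1 = (7 - (1)·-0.5718 - (-2)·-1.6896 - (4)·1.2286) / (9) = -0.0802
  x_2 = (-1 - (-3)·-0.0802 - (-3)·-1.6896 - (-3)·1.2286) / (13) = -0.2018
  x_3 = (7 - (-1)·-0.0802 - (1)·-0.2018 - (-4)·1.2286) / (-7) = -1.7194
  x_4 = (8 - (3)·-0.0802 - (-1)·-0.2018 - (-1)·-1.7194) / (6) = 1.0532
Residual b − A·x = (0.2720, -0.6158, -0.7014, 0.0002); ∞-norm = 0.7014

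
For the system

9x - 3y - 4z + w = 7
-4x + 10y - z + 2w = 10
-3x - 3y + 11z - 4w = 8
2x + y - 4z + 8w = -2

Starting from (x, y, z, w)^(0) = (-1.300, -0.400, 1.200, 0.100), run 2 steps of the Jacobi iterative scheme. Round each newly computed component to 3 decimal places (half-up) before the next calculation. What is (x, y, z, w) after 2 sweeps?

Iteration 1:
  x = (7 - (-3)·-0.400 - (-4)·1.200 - (1)·0.100) / (9) = 1.167
  y = (10 - (-4)·-1.300 - (-1)·1.200 - (2)·0.100) / (10) = 0.580
  z = (8 - (-3)·-1.300 - (-3)·-0.400 - (-4)·0.100) / (11) = 0.300
  w = (-2 - (2)·-1.300 - (1)·-0.400 - (-4)·1.200) / (8) = 0.725
Iteration 2:
  x = (7 - (-3)·0.580 - (-4)·0.300 - (1)·0.725) / (9) = 1.024
  y = (10 - (-4)·1.167 - (-1)·0.300 - (2)·0.725) / (10) = 1.352
  z = (8 - (-3)·1.167 - (-3)·0.580 - (-4)·0.725) / (11) = 1.467
  w = (-2 - (2)·1.167 - (1)·0.580 - (-4)·0.300) / (8) = -0.464

(1.024, 1.352, 1.467, -0.464)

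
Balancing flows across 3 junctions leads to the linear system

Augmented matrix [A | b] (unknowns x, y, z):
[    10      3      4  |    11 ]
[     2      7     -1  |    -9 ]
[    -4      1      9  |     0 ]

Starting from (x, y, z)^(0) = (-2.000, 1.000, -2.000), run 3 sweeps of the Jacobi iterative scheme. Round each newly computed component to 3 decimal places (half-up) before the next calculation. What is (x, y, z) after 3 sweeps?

Iteration 1:
  x = (11 - (3)·1.000 - (4)·-2.000) / (10) = 1.600
  y = (-9 - (2)·-2.000 - (-1)·-2.000) / (7) = -1.000
  z = (0 - (-4)·-2.000 - (1)·1.000) / (9) = -1.000
Iteration 2:
  x = (11 - (3)·-1.000 - (4)·-1.000) / (10) = 1.800
  y = (-9 - (2)·1.600 - (-1)·-1.000) / (7) = -1.886
  z = (0 - (-4)·1.600 - (1)·-1.000) / (9) = 0.822
Iteration 3:
  x = (11 - (3)·-1.886 - (4)·0.822) / (10) = 1.337
  y = (-9 - (2)·1.800 - (-1)·0.822) / (7) = -1.683
  z = (0 - (-4)·1.800 - (1)·-1.886) / (9) = 1.010

(1.337, -1.683, 1.010)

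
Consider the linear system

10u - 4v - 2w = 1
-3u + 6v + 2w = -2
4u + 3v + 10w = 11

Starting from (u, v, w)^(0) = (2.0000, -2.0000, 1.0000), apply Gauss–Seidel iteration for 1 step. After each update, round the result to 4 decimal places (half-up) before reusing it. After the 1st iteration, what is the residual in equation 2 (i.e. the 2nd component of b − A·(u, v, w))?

-1.1498

Iteration 1:
  u = (1 - (-4)·-2.0000 - (-2)·1.0000) / (10) = -0.5000
  v = (-2 - (-3)·-0.5000 - (2)·1.0000) / (6) = -0.9167
  w = (11 - (4)·-0.5000 - (3)·-0.9167) / (10) = 1.5750
Residual b − A·x = (5.4832, -1.1498, 0.0001)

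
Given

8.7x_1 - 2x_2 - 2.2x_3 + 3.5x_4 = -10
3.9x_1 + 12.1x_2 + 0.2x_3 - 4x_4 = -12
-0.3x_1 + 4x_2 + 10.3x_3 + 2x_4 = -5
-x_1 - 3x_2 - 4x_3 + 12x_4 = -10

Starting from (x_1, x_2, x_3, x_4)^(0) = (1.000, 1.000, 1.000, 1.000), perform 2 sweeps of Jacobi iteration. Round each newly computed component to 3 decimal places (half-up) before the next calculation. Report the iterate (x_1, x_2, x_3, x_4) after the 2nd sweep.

Iteration 1:
  x_1 = (-10 - (-2)·1.000 - (-2.2)·1.000 - (3.5)·1.000) / (8.7) = -1.069
  x_2 = (-12 - (3.9)·1.000 - (0.2)·1.000 - (-4)·1.000) / (12.1) = -1.000
  x_3 = (-5 - (-0.3)·1.000 - (4)·1.000 - (2)·1.000) / (10.3) = -1.039
  x_4 = (-10 - (-1)·1.000 - (-3)·1.000 - (-4)·1.000) / (12) = -0.167
Iteration 2:
  x_1 = (-10 - (-2)·-1.000 - (-2.2)·-1.039 - (3.5)·-0.167) / (8.7) = -1.575
  x_2 = (-12 - (3.9)·-1.069 - (0.2)·-1.039 - (-4)·-0.167) / (12.1) = -0.685
  x_3 = (-5 - (-0.3)·-1.069 - (4)·-1.000 - (2)·-0.167) / (10.3) = -0.096
  x_4 = (-10 - (-1)·-1.069 - (-3)·-1.000 - (-4)·-1.039) / (12) = -1.519

(-1.575, -0.685, -0.096, -1.519)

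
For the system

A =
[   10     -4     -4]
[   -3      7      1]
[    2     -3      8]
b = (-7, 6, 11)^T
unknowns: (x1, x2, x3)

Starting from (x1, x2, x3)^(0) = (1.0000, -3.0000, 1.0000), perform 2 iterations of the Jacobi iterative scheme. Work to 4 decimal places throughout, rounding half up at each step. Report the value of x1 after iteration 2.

Iteration 1:
  x1 = (-7 - (-4)·-3.0000 - (-4)·1.0000) / (10) = -1.5000
  x2 = (6 - (-3)·1.0000 - (1)·1.0000) / (7) = 1.1429
  x3 = (11 - (2)·1.0000 - (-3)·-3.0000) / (8) = 0.0000
Iteration 2:
  x1 = (-7 - (-4)·1.1429 - (-4)·0.0000) / (10) = -0.2428
  x2 = (6 - (-3)·-1.5000 - (1)·0.0000) / (7) = 0.2143
  x3 = (11 - (2)·-1.5000 - (-3)·1.1429) / (8) = 2.1786

-0.2428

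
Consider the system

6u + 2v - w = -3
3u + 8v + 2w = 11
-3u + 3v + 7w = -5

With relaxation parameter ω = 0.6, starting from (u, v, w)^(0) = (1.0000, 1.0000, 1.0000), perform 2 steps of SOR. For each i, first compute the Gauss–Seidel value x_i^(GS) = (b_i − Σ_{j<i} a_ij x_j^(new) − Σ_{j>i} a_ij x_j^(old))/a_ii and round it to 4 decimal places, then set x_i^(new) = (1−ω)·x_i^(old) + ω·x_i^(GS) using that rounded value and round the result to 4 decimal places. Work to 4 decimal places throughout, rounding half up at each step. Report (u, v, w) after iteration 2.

(-0.5455, 1.4235, -1.0569)

Iteration 1:
  u: GS value = (-3 - (2)·1.0000 - (-1)·1.0000) / (6) = -0.6667;  u ← (1−ω)·1.0000 + ω·-0.6667 = 0.0000
  v: GS value = (11 - (3)·0.0000 - (2)·1.0000) / (8) = 1.1250;  v ← (1−ω)·1.0000 + ω·1.1250 = 1.0750
  w: GS value = (-5 - (-3)·0.0000 - (3)·1.0750) / (7) = -1.1750;  w ← (1−ω)·1.0000 + ω·-1.1750 = -0.3050
Iteration 2:
  u: GS value = (-3 - (2)·1.0750 - (-1)·-0.3050) / (6) = -0.9092;  u ← (1−ω)·0.0000 + ω·-0.9092 = -0.5455
  v: GS value = (11 - (3)·-0.5455 - (2)·-0.3050) / (8) = 1.6558;  v ← (1−ω)·1.0750 + ω·1.6558 = 1.4235
  w: GS value = (-5 - (-3)·-0.5455 - (3)·1.4235) / (7) = -1.5581;  w ← (1−ω)·-0.3050 + ω·-1.5581 = -1.0569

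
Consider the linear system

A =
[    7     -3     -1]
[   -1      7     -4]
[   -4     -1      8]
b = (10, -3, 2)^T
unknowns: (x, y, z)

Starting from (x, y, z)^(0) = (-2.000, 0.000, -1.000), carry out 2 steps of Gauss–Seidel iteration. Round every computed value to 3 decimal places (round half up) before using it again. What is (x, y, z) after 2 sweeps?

Iteration 1:
  x = (10 - (-3)·0.000 - (-1)·-1.000) / (7) = 1.286
  y = (-3 - (-1)·1.286 - (-4)·-1.000) / (7) = -0.816
  z = (2 - (-4)·1.286 - (-1)·-0.816) / (8) = 0.791
Iteration 2:
  x = (10 - (-3)·-0.816 - (-1)·0.791) / (7) = 1.192
  y = (-3 - (-1)·1.192 - (-4)·0.791) / (7) = 0.194
  z = (2 - (-4)·1.192 - (-1)·0.194) / (8) = 0.870

(1.192, 0.194, 0.870)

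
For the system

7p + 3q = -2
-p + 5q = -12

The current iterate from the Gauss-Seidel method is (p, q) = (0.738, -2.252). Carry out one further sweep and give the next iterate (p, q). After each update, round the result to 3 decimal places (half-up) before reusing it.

One sweep:
  p = (-2 - (3)·-2.252) / (7) = 0.679
  q = (-12 - (-1)·0.679) / (5) = -2.264

(0.679, -2.264)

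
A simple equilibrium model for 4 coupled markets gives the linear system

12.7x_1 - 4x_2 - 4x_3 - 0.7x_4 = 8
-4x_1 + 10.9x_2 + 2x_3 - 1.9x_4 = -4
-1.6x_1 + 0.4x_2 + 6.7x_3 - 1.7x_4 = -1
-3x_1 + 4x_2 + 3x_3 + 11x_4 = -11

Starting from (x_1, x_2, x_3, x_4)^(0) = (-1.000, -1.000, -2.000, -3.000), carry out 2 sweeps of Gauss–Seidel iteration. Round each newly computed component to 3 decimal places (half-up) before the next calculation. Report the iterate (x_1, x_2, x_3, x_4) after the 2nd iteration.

Iteration 1:
  x_1 = (8 - (-4)·-1.000 - (-4)·-2.000 - (-0.7)·-3.000) / (12.7) = -0.480
  x_2 = (-4 - (-4)·-0.480 - (2)·-2.000 - (-1.9)·-3.000) / (10.9) = -0.699
  x_3 = (-1 - (-1.6)·-0.480 - (0.4)·-0.699 - (-1.7)·-3.000) / (6.7) = -0.983
  x_4 = (-11 - (-3)·-0.480 - (4)·-0.699 - (3)·-0.983) / (11) = -0.609
Iteration 2:
  x_1 = (8 - (-4)·-0.699 - (-4)·-0.983 - (-0.7)·-0.609) / (12.7) = 0.067
  x_2 = (-4 - (-4)·0.067 - (2)·-0.983 - (-1.9)·-0.609) / (10.9) = -0.268
  x_3 = (-1 - (-1.6)·0.067 - (0.4)·-0.268 - (-1.7)·-0.609) / (6.7) = -0.272
  x_4 = (-11 - (-3)·0.067 - (4)·-0.268 - (3)·-0.272) / (11) = -0.810

(0.067, -0.268, -0.272, -0.810)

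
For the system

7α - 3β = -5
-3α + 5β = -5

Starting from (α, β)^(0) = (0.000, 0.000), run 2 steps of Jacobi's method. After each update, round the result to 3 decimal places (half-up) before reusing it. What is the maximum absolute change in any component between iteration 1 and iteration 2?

0.429

Iteration 1:
  α = (-5 - (-3)·0.000) / (7) = -0.714
  β = (-5 - (-3)·0.000) / (5) = -1.000
Iteration 2:
  α = (-5 - (-3)·-1.000) / (7) = -1.143
  β = (-5 - (-3)·-0.714) / (5) = -1.428
Change: (-0.429, -0.428) → max |·| = 0.429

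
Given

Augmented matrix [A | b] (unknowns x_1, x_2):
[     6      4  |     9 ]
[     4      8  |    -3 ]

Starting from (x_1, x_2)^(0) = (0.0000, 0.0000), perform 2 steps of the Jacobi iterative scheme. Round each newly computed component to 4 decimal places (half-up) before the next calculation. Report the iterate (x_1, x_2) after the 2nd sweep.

Iteration 1:
  x_1 = (9 - (4)·0.0000) / (6) = 1.5000
  x_2 = (-3 - (4)·0.0000) / (8) = -0.3750
Iteration 2:
  x_1 = (9 - (4)·-0.3750) / (6) = 1.7500
  x_2 = (-3 - (4)·1.5000) / (8) = -1.1250

(1.7500, -1.1250)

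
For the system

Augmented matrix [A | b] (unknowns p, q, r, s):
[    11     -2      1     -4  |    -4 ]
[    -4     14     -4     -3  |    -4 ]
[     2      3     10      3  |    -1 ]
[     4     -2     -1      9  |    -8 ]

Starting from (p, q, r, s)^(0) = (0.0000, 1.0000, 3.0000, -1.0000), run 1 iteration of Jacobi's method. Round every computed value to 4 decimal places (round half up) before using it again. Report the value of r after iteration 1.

-0.1000

Iteration 1:
  p = (-4 - (-2)·1.0000 - (1)·3.0000 - (-4)·-1.0000) / (11) = -0.8182
  q = (-4 - (-4)·0.0000 - (-4)·3.0000 - (-3)·-1.0000) / (14) = 0.3571
  r = (-1 - (2)·0.0000 - (3)·1.0000 - (3)·-1.0000) / (10) = -0.1000
  s = (-8 - (4)·0.0000 - (-2)·1.0000 - (-1)·3.0000) / (9) = -0.3333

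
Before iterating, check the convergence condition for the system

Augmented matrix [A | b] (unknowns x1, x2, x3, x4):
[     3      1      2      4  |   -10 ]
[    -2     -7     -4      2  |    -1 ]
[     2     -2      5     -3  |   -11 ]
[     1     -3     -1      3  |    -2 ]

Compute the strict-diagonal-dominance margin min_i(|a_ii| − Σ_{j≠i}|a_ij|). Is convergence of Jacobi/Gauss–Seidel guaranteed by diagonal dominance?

row 1: |3| − (1+2+4) = -4
row 2: |-7| − (2+4+2) = -1
row 3: |5| − (2+2+3) = -2
row 4: |3| − (1+3+1) = -2
minimum over rows = -4 → not strictly diagonally dominant

-4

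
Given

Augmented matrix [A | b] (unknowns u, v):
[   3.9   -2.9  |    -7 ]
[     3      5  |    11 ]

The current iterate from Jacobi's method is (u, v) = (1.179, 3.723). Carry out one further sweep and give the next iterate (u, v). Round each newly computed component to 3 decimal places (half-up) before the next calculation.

(0.974, 1.493)

One sweep:
  u = (-7 - (-2.9)·3.723) / (3.9) = 0.974
  v = (11 - (3)·1.179) / (5) = 1.493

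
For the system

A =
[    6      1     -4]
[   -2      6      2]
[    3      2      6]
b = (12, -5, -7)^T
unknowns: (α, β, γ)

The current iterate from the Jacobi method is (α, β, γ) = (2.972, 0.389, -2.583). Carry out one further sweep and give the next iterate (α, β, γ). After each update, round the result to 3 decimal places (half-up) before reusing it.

One sweep:
  α = (12 - (1)·0.389 - (-4)·-2.583) / (6) = 0.213
  β = (-5 - (-2)·2.972 - (2)·-2.583) / (6) = 1.018
  γ = (-7 - (3)·2.972 - (2)·0.389) / (6) = -2.782

(0.213, 1.018, -2.782)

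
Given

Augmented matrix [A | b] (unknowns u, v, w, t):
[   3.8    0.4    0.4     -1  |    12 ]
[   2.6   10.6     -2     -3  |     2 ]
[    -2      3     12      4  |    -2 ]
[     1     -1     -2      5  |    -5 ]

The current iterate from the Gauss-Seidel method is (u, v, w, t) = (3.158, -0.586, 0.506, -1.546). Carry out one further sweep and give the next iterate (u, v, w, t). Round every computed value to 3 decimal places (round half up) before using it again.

One sweep:
  u = (12 - (0.4)·-0.586 - (0.4)·0.506 - (-1)·-1.546) / (3.8) = 2.759
  v = (2 - (2.6)·2.759 - (-2)·0.506 - (-3)·-1.546) / (10.6) = -0.830
  w = (-2 - (-2)·2.759 - (3)·-0.830 - (4)·-1.546) / (12) = 1.016
  t = (-5 - (1)·2.759 - (-1)·-0.830 - (-2)·1.016) / (5) = -1.311

(2.759, -0.830, 1.016, -1.311)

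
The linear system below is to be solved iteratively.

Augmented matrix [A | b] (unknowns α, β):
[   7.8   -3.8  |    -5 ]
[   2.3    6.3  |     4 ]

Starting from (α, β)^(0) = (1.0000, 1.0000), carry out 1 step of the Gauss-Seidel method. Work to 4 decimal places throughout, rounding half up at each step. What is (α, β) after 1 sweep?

Iteration 1:
  α = (-5 - (-3.8)·1.0000) / (7.8) = -0.1538
  β = (4 - (2.3)·-0.1538) / (6.3) = 0.6911

(-0.1538, 0.6911)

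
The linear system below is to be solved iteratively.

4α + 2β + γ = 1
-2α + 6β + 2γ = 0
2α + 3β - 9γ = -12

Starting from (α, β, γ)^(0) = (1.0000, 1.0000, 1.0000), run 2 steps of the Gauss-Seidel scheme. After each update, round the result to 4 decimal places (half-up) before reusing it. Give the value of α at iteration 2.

0.2361

Iteration 1:
  α = (1 - (2)·1.0000 - (1)·1.0000) / (4) = -0.5000
  β = (0 - (-2)·-0.5000 - (2)·1.0000) / (6) = -0.5000
  γ = (-12 - (2)·-0.5000 - (3)·-0.5000) / (-9) = 1.0556
Iteration 2:
  α = (1 - (2)·-0.5000 - (1)·1.0556) / (4) = 0.2361
  β = (0 - (-2)·0.2361 - (2)·1.0556) / (6) = -0.2732
  γ = (-12 - (2)·0.2361 - (3)·-0.2732) / (-9) = 1.2947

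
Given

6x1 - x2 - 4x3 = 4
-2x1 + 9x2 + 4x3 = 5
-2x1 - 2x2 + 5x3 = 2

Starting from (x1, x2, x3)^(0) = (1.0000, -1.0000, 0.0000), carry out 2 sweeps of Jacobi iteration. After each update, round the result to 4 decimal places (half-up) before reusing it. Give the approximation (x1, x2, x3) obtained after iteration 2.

Iteration 1:
  x1 = (4 - (-1)·-1.0000 - (-4)·0.0000) / (6) = 0.5000
  x2 = (5 - (-2)·1.0000 - (4)·0.0000) / (9) = 0.7778
  x3 = (2 - (-2)·1.0000 - (-2)·-1.0000) / (5) = 0.4000
Iteration 2:
  x1 = (4 - (-1)·0.7778 - (-4)·0.4000) / (6) = 1.0630
  x2 = (5 - (-2)·0.5000 - (4)·0.4000) / (9) = 0.4889
  x3 = (2 - (-2)·0.5000 - (-2)·0.7778) / (5) = 0.9111

(1.0630, 0.4889, 0.9111)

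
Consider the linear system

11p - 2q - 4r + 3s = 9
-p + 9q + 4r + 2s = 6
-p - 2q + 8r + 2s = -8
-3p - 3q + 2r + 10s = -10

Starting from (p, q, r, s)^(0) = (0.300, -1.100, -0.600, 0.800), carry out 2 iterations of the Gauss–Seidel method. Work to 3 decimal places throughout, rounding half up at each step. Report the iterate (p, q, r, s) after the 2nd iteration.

Iteration 1:
  p = (9 - (-2)·-1.100 - (-4)·-0.600 - (3)·0.800) / (11) = 0.182
  q = (6 - (-1)·0.182 - (4)·-0.600 - (2)·0.800) / (9) = 0.776
  r = (-8 - (-1)·0.182 - (-2)·0.776 - (2)·0.800) / (8) = -0.983
  s = (-10 - (-3)·0.182 - (-3)·0.776 - (2)·-0.983) / (10) = -0.516
Iteration 2:
  p = (9 - (-2)·0.776 - (-4)·-0.983 - (3)·-0.516) / (11) = 0.743
  q = (6 - (-1)·0.743 - (4)·-0.983 - (2)·-0.516) / (9) = 1.301
  r = (-8 - (-1)·0.743 - (-2)·1.301 - (2)·-0.516) / (8) = -0.453
  s = (-10 - (-3)·0.743 - (-3)·1.301 - (2)·-0.453) / (10) = -0.296

(0.743, 1.301, -0.453, -0.296)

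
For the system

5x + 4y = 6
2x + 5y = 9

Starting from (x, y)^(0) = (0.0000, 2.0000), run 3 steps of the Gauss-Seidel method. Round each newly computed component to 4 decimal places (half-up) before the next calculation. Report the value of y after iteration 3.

Iteration 1:
  x = (6 - (4)·2.0000) / (5) = -0.4000
  y = (9 - (2)·-0.4000) / (5) = 1.9600
Iteration 2:
  x = (6 - (4)·1.9600) / (5) = -0.3680
  y = (9 - (2)·-0.3680) / (5) = 1.9472
Iteration 3:
  x = (6 - (4)·1.9472) / (5) = -0.3578
  y = (9 - (2)·-0.3578) / (5) = 1.9431

1.9431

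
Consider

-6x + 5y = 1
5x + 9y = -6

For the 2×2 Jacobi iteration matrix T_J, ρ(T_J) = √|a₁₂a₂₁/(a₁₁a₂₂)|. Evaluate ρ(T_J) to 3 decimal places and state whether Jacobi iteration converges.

0.680

a₁₂a₂₁/(a₁₁a₂₂) = (5)·(5) / ((-6)·(9)) = -0.462963
ρ = √|-0.462963| = √0.462963 = 0.680
ρ < 1, so Jacobi converges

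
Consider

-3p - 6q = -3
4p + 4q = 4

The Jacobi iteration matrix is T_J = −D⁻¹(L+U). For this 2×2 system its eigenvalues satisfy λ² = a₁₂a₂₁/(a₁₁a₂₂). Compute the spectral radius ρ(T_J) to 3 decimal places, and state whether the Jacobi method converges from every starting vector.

1.414

a₁₂a₂₁/(a₁₁a₂₂) = (-6)·(4) / ((-3)·(4)) = 2.000000
ρ = √|2.000000| = √2.000000 = 1.414
ρ > 1, so Jacobi diverges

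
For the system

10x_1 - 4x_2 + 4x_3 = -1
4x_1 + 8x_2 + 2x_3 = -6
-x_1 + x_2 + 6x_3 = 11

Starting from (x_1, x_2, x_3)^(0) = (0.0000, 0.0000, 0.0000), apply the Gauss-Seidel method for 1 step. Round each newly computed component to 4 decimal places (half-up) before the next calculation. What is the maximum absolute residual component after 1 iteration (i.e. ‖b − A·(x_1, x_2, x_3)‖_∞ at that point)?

Iteration 1:
  x_1 = (-1 - (-4)·0.0000 - (4)·0.0000) / (10) = -0.1000
  x_2 = (-6 - (4)·-0.1000 - (2)·0.0000) / (8) = -0.7000
  x_3 = (11 - (-1)·-0.1000 - (1)·-0.7000) / (6) = 1.9333
Residual b − A·x = (-10.5332, -3.8666, 0.0002); ∞-norm = 10.5332

10.5332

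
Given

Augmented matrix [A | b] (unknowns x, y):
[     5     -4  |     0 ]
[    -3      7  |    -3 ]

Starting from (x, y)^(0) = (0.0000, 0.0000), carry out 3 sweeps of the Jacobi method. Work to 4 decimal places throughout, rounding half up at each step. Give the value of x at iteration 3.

Iteration 1:
  x = (0 - (-4)·0.0000) / (5) = 0.0000
  y = (-3 - (-3)·0.0000) / (7) = -0.4286
Iteration 2:
  x = (0 - (-4)·-0.4286) / (5) = -0.3429
  y = (-3 - (-3)·0.0000) / (7) = -0.4286
Iteration 3:
  x = (0 - (-4)·-0.4286) / (5) = -0.3429
  y = (-3 - (-3)·-0.3429) / (7) = -0.5755

-0.3429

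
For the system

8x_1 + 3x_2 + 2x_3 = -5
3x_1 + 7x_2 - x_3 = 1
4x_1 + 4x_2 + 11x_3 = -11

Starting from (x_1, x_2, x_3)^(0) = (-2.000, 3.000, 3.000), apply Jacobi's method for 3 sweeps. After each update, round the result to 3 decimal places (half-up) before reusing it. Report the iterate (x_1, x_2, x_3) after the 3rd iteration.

(-0.854, 0.407, -1.072)

Iteration 1:
  x_1 = (-5 - (3)·3.000 - (2)·3.000) / (8) = -2.500
  x_2 = (1 - (3)·-2.000 - (-1)·3.000) / (7) = 1.429
  x_3 = (-11 - (4)·-2.000 - (4)·3.000) / (11) = -1.364
Iteration 2:
  x_1 = (-5 - (3)·1.429 - (2)·-1.364) / (8) = -0.820
  x_2 = (1 - (3)·-2.500 - (-1)·-1.364) / (7) = 1.019
  x_3 = (-11 - (4)·-2.500 - (4)·1.429) / (11) = -0.611
Iteration 3:
  x_1 = (-5 - (3)·1.019 - (2)·-0.611) / (8) = -0.854
  x_2 = (1 - (3)·-0.820 - (-1)·-0.611) / (7) = 0.407
  x_3 = (-11 - (4)·-0.820 - (4)·1.019) / (11) = -1.072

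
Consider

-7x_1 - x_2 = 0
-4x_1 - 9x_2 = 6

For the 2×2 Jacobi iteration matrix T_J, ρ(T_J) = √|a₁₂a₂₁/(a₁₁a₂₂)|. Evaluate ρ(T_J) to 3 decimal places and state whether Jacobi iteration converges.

0.252

a₁₂a₂₁/(a₁₁a₂₂) = (-1)·(-4) / ((-7)·(-9)) = 0.063492
ρ = √|0.063492| = √0.063492 = 0.252
ρ < 1, so Jacobi converges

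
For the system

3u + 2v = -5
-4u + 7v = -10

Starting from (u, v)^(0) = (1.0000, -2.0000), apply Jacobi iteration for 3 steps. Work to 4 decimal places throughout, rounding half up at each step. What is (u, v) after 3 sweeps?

(-0.5873, -2.0545)

Iteration 1:
  u = (-5 - (2)·-2.0000) / (3) = -0.3333
  v = (-10 - (-4)·1.0000) / (7) = -0.8571
Iteration 2:
  u = (-5 - (2)·-0.8571) / (3) = -1.0953
  v = (-10 - (-4)·-0.3333) / (7) = -1.6190
Iteration 3:
  u = (-5 - (2)·-1.6190) / (3) = -0.5873
  v = (-10 - (-4)·-1.0953) / (7) = -2.0545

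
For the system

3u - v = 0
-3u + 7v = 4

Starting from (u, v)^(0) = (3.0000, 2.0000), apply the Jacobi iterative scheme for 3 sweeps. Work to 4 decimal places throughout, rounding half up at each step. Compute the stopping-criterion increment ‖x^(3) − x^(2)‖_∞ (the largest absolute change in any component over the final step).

0.3333

Iteration 1:
  u = (0 - (-1)·2.0000) / (3) = 0.6667
  v = (4 - (-3)·3.0000) / (7) = 1.8571
Iteration 2:
  u = (0 - (-1)·1.8571) / (3) = 0.6190
  v = (4 - (-3)·0.6667) / (7) = 0.8572
Iteration 3:
  u = (0 - (-1)·0.8572) / (3) = 0.2857
  v = (4 - (-3)·0.6190) / (7) = 0.8367
Change: (-0.3333, -0.0205) → max |·| = 0.3333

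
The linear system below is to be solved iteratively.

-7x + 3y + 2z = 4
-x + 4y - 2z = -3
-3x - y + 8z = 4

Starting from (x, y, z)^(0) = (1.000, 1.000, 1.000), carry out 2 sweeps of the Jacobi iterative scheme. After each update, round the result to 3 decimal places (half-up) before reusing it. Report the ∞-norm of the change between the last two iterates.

0.446

Iteration 1:
  x = (4 - (3)·1.000 - (2)·1.000) / (-7) = 0.143
  y = (-3 - (-1)·1.000 - (-2)·1.000) / (4) = 0.000
  z = (4 - (-3)·1.000 - (-1)·1.000) / (8) = 1.000
Iteration 2:
  x = (4 - (3)·0.000 - (2)·1.000) / (-7) = -0.286
  y = (-3 - (-1)·0.143 - (-2)·1.000) / (4) = -0.214
  z = (4 - (-3)·0.143 - (-1)·0.000) / (8) = 0.554
Change: (-0.429, -0.214, -0.446) → max |·| = 0.446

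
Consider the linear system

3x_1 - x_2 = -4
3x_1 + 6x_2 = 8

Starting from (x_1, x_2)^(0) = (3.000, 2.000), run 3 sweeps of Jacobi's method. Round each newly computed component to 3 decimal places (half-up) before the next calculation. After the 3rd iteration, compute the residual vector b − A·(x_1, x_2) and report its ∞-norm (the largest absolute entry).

1.834

Iteration 1:
  x_1 = (-4 - (-1)·2.000) / (3) = -0.667
  x_2 = (8 - (3)·3.000) / (6) = -0.167
Iteration 2:
  x_1 = (-4 - (-1)·-0.167) / (3) = -1.389
  x_2 = (8 - (3)·-0.667) / (6) = 1.667
Iteration 3:
  x_1 = (-4 - (-1)·1.667) / (3) = -0.778
  x_2 = (8 - (3)·-1.389) / (6) = 2.028
Residual b − A·x = (0.362, -1.834); ∞-norm = 1.834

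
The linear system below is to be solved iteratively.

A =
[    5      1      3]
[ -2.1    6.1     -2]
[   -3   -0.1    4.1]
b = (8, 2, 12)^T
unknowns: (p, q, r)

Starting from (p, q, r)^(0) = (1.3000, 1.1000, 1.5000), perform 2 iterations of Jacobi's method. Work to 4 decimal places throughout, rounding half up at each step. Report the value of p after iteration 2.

Iteration 1:
  p = (8 - (1)·1.1000 - (3)·1.5000) / (5) = 0.4800
  q = (2 - (-2.1)·1.3000 - (-2)·1.5000) / (6.1) = 1.2672
  r = (12 - (-3)·1.3000 - (-0.1)·1.1000) / (4.1) = 3.9049
Iteration 2:
  p = (8 - (1)·1.2672 - (3)·3.9049) / (5) = -0.9964
  q = (2 - (-2.1)·0.4800 - (-2)·3.9049) / (6.1) = 1.7734
  r = (12 - (-3)·0.4800 - (-0.1)·1.2672) / (4.1) = 3.3090

-0.9964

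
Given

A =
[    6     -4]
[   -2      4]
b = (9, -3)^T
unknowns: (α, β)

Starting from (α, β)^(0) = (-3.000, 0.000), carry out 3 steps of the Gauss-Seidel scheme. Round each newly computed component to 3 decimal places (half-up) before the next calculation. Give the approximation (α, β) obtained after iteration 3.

(1.500, 0.000)

Iteration 1:
  α = (9 - (-4)·0.000) / (6) = 1.500
  β = (-3 - (-2)·1.500) / (4) = 0.000
Iteration 2:
  α = (9 - (-4)·0.000) / (6) = 1.500
  β = (-3 - (-2)·1.500) / (4) = 0.000
Iteration 3:
  α = (9 - (-4)·0.000) / (6) = 1.500
  β = (-3 - (-2)·1.500) / (4) = 0.000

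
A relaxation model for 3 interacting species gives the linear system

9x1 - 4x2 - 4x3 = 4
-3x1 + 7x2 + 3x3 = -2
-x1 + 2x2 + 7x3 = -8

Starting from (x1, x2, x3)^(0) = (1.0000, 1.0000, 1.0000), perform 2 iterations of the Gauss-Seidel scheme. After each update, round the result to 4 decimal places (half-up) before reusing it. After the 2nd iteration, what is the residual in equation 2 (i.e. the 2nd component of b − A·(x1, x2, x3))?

Iteration 1:
  x1 = (4 - (-4)·1.0000 - (-4)·1.0000) / (9) = 1.3333
  x2 = (-2 - (-3)·1.3333 - (3)·1.0000) / (7) = -0.1429
  x3 = (-8 - (-1)·1.3333 - (2)·-0.1429) / (7) = -0.9116
Iteration 2:
  x1 = (4 - (-4)·-0.1429 - (-4)·-0.9116) / (9) = -0.0242
  x2 = (-2 - (-3)·-0.0242 - (3)·-0.9116) / (7) = 0.0946
  x3 = (-8 - (-1)·-0.0242 - (2)·0.0946) / (7) = -1.1733
Residual b − A·x = (-0.0970, 0.7851, -0.0003)

0.7851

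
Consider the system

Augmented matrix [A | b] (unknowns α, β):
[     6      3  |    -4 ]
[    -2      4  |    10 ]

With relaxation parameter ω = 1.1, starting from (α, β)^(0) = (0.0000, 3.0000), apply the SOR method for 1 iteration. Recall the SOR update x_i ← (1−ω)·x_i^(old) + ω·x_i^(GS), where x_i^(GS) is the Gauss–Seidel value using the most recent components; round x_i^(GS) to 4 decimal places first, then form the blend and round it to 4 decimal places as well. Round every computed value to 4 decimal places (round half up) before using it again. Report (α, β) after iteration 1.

(-2.3834, 1.1391)

Iteration 1:
  α: GS value = (-4 - (3)·3.0000) / (6) = -2.1667;  α ← (1−ω)·0.0000 + ω·-2.1667 = -2.3834
  β: GS value = (10 - (-2)·-2.3834) / (4) = 1.3083;  β ← (1−ω)·3.0000 + ω·1.3083 = 1.1391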